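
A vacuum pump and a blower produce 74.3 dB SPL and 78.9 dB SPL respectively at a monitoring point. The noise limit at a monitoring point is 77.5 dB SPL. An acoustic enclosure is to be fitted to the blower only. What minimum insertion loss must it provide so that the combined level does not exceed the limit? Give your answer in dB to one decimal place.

4.2 dB

Fixed contribution from the other source: Σ 10^(L/10) = 10^(74.3/10) = 2.692e+07 (74.30 dB SPL).
The limit corresponds to 10^(77.5/10) = 5.623e+07; subtracting the fixed part leaves 2.932e+07 for the blower, i.e. 74.67 dB SPL.
Required insertion loss = 78.9 − 74.67 = 4.23 dB.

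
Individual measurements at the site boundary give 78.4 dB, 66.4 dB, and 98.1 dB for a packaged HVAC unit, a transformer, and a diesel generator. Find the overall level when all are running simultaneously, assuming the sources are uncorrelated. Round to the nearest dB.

For uncorrelated sources the intensities add, so convert each level to linear form, sum, and take 10·log₁₀ of the total.
Σ 10^(L/10) = 10^(78.4/10) + 10^(66.4/10) + 10^(98.1/10) = 6.530e+09.
L_total = 10·log₁₀(6.530e+09) = 98.15 dB.

98 dB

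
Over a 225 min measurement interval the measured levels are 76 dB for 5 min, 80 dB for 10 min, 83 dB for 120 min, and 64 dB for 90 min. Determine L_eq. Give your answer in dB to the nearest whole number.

L_eq = 10·log₁₀[(1/T)·Σ tᵢ·10^(Lᵢ/10)] with T = 225 min.
Σ tᵢ·10^(Lᵢ/10) = 5·10^(76/10) + 10·10^(80/10) + 120·10^(83/10) + 90·10^(64/10) = 2.537e+10.
L_eq = 10·log₁₀(2.537e+10/225) = 80.52 dB.

81 dB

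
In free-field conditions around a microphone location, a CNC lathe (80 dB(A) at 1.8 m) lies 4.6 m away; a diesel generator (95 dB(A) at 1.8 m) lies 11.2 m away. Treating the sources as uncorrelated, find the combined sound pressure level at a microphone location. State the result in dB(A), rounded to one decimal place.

Propagate each source to the receiver with L = L_ref − 20·log₁₀(r/r_ref), then add intensities.
CNC lathe: 80 − 20·log₁₀(4.6/1.8) = 80 − 8.15 = 71.85 dB(A).
diesel generator: 95 − 20·log₁₀(11.2/1.8) = 95 − 15.88 = 79.12 dB(A).
Σ 10^(L/10) = 9.699e+07 → L_total = 10·log₁₀(9.699e+07) = 79.87 dB(A).

79.9 dB(A)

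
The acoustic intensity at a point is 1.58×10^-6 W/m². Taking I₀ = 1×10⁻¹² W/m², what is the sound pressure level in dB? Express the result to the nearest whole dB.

Dividing by I₀ shifts the exponent by 12: I/I₀ = 1.58×10^6.
L = 10·(0.1987 + 6) = 61.99 dB.

62 dB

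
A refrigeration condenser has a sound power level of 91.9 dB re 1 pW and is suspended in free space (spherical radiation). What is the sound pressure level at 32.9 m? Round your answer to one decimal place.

50.6 dB

L_p = L_w − 10·log₁₀(4π·r²) with r = 32.9 m.
4π·r² = 1.36e+04 m², 10·log₁₀ of that is 41.336 dB.
L_p = 91.9 − 41.336 = 50.56 dB.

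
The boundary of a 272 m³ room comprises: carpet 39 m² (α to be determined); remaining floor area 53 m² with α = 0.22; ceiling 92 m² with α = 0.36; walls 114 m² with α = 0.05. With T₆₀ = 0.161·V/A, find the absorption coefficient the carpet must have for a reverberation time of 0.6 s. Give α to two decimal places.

0.58

Required total absorption A = 0.161·272/0.6 = 72.99 m².
Absorption from the other surfaces = 53·0.22 + 92·0.36 + 114·0.05 = 50.48 m², so the carpet must supply 22.51 m² over 39 m².
α = 22.51/39 = 0.577.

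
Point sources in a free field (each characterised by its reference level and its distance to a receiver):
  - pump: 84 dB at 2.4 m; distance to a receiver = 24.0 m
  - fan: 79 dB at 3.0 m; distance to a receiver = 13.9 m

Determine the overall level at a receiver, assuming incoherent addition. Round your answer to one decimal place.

67.9 dB

First find each source's level at the receiver (point-source: −20·log₁₀(r/r_ref)), then combine on an intensity basis.
pump: 84 − 20·log₁₀(24.0/2.4) = 84 − 20.00 = 64.00 dB.
fan: 79 − 20·log₁₀(13.9/3.0) = 79 − 13.32 = 65.68 dB.
Σ 10^(L/10) = 6.212e+06 → L_total = 10·log₁₀(6.212e+06) = 67.93 dB.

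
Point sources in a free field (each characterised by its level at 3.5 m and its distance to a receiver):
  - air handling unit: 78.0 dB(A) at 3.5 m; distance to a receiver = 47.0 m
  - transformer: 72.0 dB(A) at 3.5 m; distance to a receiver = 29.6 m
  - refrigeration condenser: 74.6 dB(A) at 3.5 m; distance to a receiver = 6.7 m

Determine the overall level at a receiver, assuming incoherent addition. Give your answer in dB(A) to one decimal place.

Propagate each source to the receiver with L = L_ref − 20·log₁₀(r/r_ref), then add intensities.
air handling unit: 78.0 − 20·log₁₀(47.0/3.5) = 78.0 − 22.56 = 55.44 dB(A).
transformer: 72.0 − 20·log₁₀(29.6/3.5) = 72.0 − 18.54 = 53.46 dB(A).
refrigeration condenser: 74.6 − 20·log₁₀(6.7/3.5) = 74.6 − 5.64 = 68.96 dB(A).
Σ 10^(L/10) = 8.442e+06 → L_total = 10·log₁₀(8.442e+06) = 69.26 dB(A).

69.3 dB(A)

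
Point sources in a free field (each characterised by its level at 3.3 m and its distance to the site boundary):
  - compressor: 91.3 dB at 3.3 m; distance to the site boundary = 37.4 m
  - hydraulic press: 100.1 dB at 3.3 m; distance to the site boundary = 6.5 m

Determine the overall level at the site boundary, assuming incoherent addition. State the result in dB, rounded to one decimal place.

94.2 dB

Propagate each source to the receiver with L = L_ref − 20·log₁₀(r/r_ref), then add intensities.
compressor: 91.3 − 20·log₁₀(37.4/3.3) = 91.3 − 21.09 = 70.21 dB.
hydraulic press: 100.1 − 20·log₁₀(6.5/3.3) = 100.1 − 5.89 = 94.21 dB.
Σ 10^(L/10) = 2.648e+09 → L_total = 10·log₁₀(2.648e+09) = 94.23 dB.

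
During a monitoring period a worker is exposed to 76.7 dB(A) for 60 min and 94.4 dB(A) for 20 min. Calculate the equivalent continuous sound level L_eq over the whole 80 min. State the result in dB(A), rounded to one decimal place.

88.6 dB(A)

L_eq = 10·log₁₀[(1/T)·Σ tᵢ·10^(Lᵢ/10)] with T = 80 min.
Σ tᵢ·10^(Lᵢ/10) = 60·10^(76.7/10) + 20·10^(94.4/10) = 5.789e+10.
L_eq = 10·log₁₀(5.789e+10/80) = 88.60 dB(A).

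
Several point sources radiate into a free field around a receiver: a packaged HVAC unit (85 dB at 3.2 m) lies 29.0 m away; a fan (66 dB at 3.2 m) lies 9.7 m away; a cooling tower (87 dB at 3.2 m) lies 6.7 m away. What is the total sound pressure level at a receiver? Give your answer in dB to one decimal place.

First find each source's level at the receiver (point-source: −20·log₁₀(r/r_ref)), then combine on an intensity basis.
packaged HVAC unit: 85 − 20·log₁₀(29.0/3.2) = 85 − 19.14 = 65.86 dB.
fan: 66 − 20·log₁₀(9.7/3.2) = 66 − 9.63 = 56.37 dB.
cooling tower: 87 − 20·log₁₀(6.7/3.2) = 87 − 6.42 = 80.58 dB.
Σ 10^(L/10) = 1.186e+08 → L_total = 10·log₁₀(1.186e+08) = 80.74 dB.

80.7 dB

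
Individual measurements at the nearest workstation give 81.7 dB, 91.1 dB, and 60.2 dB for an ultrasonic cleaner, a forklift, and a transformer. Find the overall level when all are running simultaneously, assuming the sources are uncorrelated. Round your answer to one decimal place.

Incoherent sources combine by intensity addition: L_total = 10·log₁₀(Σ 10^(L_i/10)).
Σ 10^(L/10) = 10^(81.7/10) + 10^(91.1/10) + 10^(60.2/10) = 1.437e+09.
L_total = 10·log₁₀(1.437e+09) = 91.58 dB.

91.6 dB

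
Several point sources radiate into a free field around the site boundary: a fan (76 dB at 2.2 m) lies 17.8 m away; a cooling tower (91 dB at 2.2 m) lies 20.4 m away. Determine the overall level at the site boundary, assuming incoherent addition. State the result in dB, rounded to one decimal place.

71.8 dB

First find each source's level at the receiver (point-source: −20·log₁₀(r/r_ref)), then combine on an intensity basis.
fan: 76 − 20·log₁₀(17.8/2.2) = 76 − 18.16 = 57.84 dB.
cooling tower: 91 − 20·log₁₀(20.4/2.2) = 91 − 19.34 = 71.66 dB.
Σ 10^(L/10) = 1.525e+07 → L_total = 10·log₁₀(1.525e+07) = 71.83 dB.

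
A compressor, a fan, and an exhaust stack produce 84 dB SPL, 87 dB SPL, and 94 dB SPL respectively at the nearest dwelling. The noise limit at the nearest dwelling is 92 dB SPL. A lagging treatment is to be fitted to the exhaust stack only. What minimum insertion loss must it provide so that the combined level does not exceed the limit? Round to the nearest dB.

Everything except the exhaust stack sums to 10^(84/10) + 10^(87/10) = 7.524e+08 in linear terms, 88.76 dB SPL.
The limit corresponds to 10^(92/10) = 1.585e+09; subtracting the fixed part leaves 8.325e+08 for the exhaust stack, i.e. 89.20 dB SPL.
Required insertion loss = 94 − 89.20 = 4.80 dB.

5 dB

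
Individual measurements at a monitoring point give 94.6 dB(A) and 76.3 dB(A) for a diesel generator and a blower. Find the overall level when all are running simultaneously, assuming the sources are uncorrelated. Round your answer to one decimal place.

94.7 dB(A)

Incoherent sources combine by intensity addition: L_total = 10·log₁₀(Σ 10^(L_i/10)).
Σ 10^(L/10) = 10^(94.6/10) + 10^(76.3/10) = 2.927e+09.
L_total = 10·log₁₀(2.927e+09) = 94.66 dB(A).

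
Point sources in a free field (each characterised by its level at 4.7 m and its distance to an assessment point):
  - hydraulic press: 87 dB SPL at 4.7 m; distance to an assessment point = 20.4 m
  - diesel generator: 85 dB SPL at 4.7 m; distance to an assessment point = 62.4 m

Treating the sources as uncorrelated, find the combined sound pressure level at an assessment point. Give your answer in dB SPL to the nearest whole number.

Propagate each source to the receiver with L = L_ref − 20·log₁₀(r/r_ref), then add intensities.
hydraulic press: 87 − 20·log₁₀(20.4/4.7) = 87 − 12.75 = 74.25 dB SPL.
diesel generator: 85 − 20·log₁₀(62.4/4.7) = 85 − 22.46 = 62.54 dB SPL.
Σ 10^(L/10) = 2.840e+07 → L_total = 10·log₁₀(2.840e+07) = 74.53 dB SPL.

75 dB SPL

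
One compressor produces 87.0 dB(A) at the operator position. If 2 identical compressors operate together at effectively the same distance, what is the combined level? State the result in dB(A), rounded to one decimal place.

90.0 dB(A)

N identical incoherent sources raise the level by 10·log₁₀ N.
L_total = 87.0 + 10·log₁₀(2) = 87.0 + 3.010 = 90.01 dB(A).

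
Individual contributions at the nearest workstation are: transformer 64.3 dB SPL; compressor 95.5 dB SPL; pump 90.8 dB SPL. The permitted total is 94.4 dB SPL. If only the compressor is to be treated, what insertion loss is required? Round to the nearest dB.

4 dB

Everything except the compressor sums to 10^(64.3/10) + 10^(90.8/10) = 1.205e+09 in linear terms, 90.81 dB SPL.
To meet 94.4 dB SPL overall, the treated compressor may contribute at most 10^(94.4/10) − 1.205e+09 = 1.549e+09, i.e. 91.90 dB SPL.
Required insertion loss = 95.5 − 91.90 = 3.60 dB.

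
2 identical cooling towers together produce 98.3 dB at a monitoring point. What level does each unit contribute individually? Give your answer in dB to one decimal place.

95.3 dB

Dividing the total intensity by 2 lowers the level by 10·log₁₀ 2 = 3.010 dB: L₁ = 98.3 − 3.010.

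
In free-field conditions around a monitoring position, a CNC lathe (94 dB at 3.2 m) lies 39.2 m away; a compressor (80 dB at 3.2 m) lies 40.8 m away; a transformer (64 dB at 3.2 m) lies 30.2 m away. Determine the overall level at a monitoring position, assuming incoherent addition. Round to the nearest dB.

Propagate each source to the receiver with L = L_ref − 20·log₁₀(r/r_ref), then add intensities.
CNC lathe: 94 − 20·log₁₀(39.2/3.2) = 94 − 21.76 = 72.24 dB.
compressor: 80 − 20·log₁₀(40.8/3.2) = 80 − 22.11 = 57.89 dB.
transformer: 64 − 20·log₁₀(30.2/3.2) = 64 − 19.50 = 44.50 dB.
Σ 10^(L/10) = 1.738e+07 → L_total = 10·log₁₀(1.738e+07) = 72.40 dB.

72 dB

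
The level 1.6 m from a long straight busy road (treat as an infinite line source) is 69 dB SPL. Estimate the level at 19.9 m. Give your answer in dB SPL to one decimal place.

58.1 dB SPL

Line-source attenuation: ΔL = 10·log₁₀(r₂/r₁) = 10·log₁₀(19.9/1.6) = 10.947 dB.
L₂ = 69 − 10·log₁₀(19.9/1.6) = 69 − 10.947 = 58.05 dB SPL.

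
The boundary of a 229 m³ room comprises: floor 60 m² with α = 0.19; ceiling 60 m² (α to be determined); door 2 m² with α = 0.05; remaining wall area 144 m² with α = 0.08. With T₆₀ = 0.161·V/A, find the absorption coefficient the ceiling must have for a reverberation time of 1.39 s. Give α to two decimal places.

0.06

From T₆₀ = 0.161·V/A, the target T₆₀ = 1.39 s needs A = 0.161·229/1.39 = 26.52 m².
Absorption from the other surfaces = 60·0.19 + 2·0.05 + 144·0.08 = 23.02 m², so the ceiling must supply 3.50 m² over 60 m².
α = 3.50/60 = 0.058.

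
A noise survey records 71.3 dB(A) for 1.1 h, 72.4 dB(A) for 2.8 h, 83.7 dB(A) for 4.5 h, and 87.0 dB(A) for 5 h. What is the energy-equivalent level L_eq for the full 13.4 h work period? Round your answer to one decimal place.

Weight each interval's intensity by its duration and average over T = 13.4 h:
Σ tᵢ·10^(Lᵢ/10) = 1.1·10^(71.3/10) + 2.8·10^(72.4/10) + 4.5·10^(83.7/10) + 5·10^(87.0/10) = 3.624e+09.
L_eq = 10·log₁₀(3.624e+09/13.4) = 84.32 dB(A).

84.3 dB(A)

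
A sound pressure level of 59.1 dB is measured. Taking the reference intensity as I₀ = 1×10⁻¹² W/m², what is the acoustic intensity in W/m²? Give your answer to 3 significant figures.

8.13e-07 W/m²

I = I₀·10^(L/10) = 10⁻¹² × 10^(59.1/10) = 10^(-6.090).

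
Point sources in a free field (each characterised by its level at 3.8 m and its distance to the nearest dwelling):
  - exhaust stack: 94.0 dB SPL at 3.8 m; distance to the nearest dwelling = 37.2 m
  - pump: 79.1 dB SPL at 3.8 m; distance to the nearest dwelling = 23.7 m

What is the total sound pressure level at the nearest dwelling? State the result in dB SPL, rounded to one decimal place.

74.5 dB SPL

First find each source's level at the receiver (point-source: −20·log₁₀(r/r_ref)), then combine on an intensity basis.
exhaust stack: 94.0 − 20·log₁₀(37.2/3.8) = 94.0 − 19.82 = 74.18 dB SPL.
pump: 79.1 − 20·log₁₀(23.7/3.8) = 79.1 − 15.90 = 63.20 dB SPL.
Σ 10^(L/10) = 2.830e+07 → L_total = 10·log₁₀(2.830e+07) = 74.52 dB SPL.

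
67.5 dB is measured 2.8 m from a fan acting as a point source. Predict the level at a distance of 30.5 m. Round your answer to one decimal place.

46.8 dB

For a point source, L₂ = L₁ − 20·log₁₀(r₂/r₁).
L₂ = 67.5 − 20·log₁₀(30.5/2.8) = 67.5 − 20.743 = 46.76 dB.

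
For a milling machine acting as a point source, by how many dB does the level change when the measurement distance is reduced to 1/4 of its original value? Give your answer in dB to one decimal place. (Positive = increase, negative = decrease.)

+12.0 dB

Point-source spreading: ΔL = −20·log₁₀(r₂/r₁).
ΔL = −20·log₁₀(0.25) = +12.04 dB.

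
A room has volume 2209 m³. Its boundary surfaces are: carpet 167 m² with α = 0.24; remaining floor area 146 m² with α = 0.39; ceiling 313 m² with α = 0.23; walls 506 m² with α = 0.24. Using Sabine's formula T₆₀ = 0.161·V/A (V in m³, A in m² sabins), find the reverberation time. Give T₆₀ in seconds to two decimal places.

1.22 s

Total absorption A = 167·0.24 + 146·0.39 + 313·0.23 + 506·0.24 = 290.45 m² sabins.
T₆₀ = 0.161 × 2209 / 290.45 = 1.224 s.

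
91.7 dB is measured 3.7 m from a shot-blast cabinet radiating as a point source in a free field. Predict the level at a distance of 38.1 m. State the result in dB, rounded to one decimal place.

71.4 dB

Spherical spreading from a point source gives a 20·log₁₀(r₂/r₁) drop.
L₂ = 91.7 − 20·log₁₀(38.1/3.7) = 91.7 − 20.254 = 71.45 dB.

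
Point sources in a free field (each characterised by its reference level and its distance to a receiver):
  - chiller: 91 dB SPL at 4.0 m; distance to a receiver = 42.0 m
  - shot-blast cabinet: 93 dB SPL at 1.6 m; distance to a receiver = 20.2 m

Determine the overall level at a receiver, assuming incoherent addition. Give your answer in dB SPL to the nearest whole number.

74 dB SPL

First find each source's level at the receiver (point-source: −20·log₁₀(r/r_ref)), then combine on an intensity basis.
chiller: 91 − 20·log₁₀(42.0/4.0) = 91 − 20.42 = 70.58 dB SPL.
shot-blast cabinet: 93 − 20·log₁₀(20.2/1.6) = 93 − 22.02 = 70.98 dB SPL.
Σ 10^(L/10) = 2.394e+07 → L_total = 10·log₁₀(2.394e+07) = 73.79 dB SPL.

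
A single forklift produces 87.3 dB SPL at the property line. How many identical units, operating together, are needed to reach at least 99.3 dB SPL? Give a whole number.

16

Need L₁ + 10·log₁₀ N ≥ 99.3, i.e. log₁₀ N ≥ 1.20.
N ≥ 10^(12.0/10) = 15.849, so N = 16.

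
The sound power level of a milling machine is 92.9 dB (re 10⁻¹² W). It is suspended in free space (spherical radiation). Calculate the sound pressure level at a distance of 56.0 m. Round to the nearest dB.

47 dB

Free-field spherical radiation: L_p = L_w − 10·log₁₀(4π·r²), r = 56.0 m.
4π·r² = 3.941e+04 m², 10·log₁₀ of that is 45.956 dB.
L_p = 92.9 − 45.956 = 46.94 dB.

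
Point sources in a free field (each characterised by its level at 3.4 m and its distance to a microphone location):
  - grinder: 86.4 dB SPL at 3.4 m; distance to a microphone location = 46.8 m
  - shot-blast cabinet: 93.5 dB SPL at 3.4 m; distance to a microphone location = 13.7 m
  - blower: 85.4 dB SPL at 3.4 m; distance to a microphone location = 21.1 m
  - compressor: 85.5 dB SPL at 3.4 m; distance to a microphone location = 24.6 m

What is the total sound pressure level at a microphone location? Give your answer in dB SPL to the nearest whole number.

82 dB SPL

First find each source's level at the receiver (point-source: −20·log₁₀(r/r_ref)), then combine on an intensity basis.
grinder: 86.4 − 20·log₁₀(46.8/3.4) = 86.4 − 22.78 = 63.62 dB SPL.
shot-blast cabinet: 93.5 − 20·log₁₀(13.7/3.4) = 93.5 − 12.10 = 81.40 dB SPL.
blower: 85.4 − 20·log₁₀(21.1/3.4) = 85.4 − 15.86 = 69.54 dB SPL.
compressor: 85.5 − 20·log₁₀(24.6/3.4) = 85.5 − 17.19 = 68.31 dB SPL.
Σ 10^(L/10) = 1.560e+08 → L_total = 10·log₁₀(1.560e+08) = 81.93 dB SPL.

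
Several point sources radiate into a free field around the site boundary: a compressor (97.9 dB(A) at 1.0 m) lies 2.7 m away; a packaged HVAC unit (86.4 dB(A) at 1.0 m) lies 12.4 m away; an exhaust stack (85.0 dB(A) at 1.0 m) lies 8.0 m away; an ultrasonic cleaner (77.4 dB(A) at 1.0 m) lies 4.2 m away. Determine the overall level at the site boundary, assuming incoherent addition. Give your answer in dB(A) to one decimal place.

Apply inverse-square spreading to bring every level to the receiver, then sum 10^(L/10).
compressor: 97.9 − 20·log₁₀(2.7/1.0) = 97.9 − 8.63 = 89.27 dB(A).
packaged HVAC unit: 86.4 − 20·log₁₀(12.4/1.0) = 86.4 − 21.87 = 64.53 dB(A).
exhaust stack: 85.0 − 20·log₁₀(8.0/1.0) = 85.0 − 18.06 = 66.94 dB(A).
ultrasonic cleaner: 77.4 − 20·log₁₀(4.2/1.0) = 77.4 − 12.46 = 64.94 dB(A).
Σ 10^(L/10) = 8.567e+08 → L_total = 10·log₁₀(8.567e+08) = 89.33 dB(A).

89.3 dB(A)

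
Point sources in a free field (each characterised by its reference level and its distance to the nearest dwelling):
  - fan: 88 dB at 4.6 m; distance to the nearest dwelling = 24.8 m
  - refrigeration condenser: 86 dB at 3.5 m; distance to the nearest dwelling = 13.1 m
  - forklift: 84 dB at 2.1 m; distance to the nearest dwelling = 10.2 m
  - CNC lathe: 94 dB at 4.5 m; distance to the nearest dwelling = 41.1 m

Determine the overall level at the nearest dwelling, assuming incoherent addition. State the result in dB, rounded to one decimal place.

79.6 dB

Apply inverse-square spreading to bring every level to the receiver, then sum 10^(L/10).
fan: 88 − 20·log₁₀(24.8/4.6) = 88 − 14.63 = 73.37 dB.
refrigeration condenser: 86 − 20·log₁₀(13.1/3.5) = 86 − 11.46 = 74.54 dB.
forklift: 84 − 20·log₁₀(10.2/2.1) = 84 − 13.73 = 70.27 dB.
CNC lathe: 94 − 20·log₁₀(41.1/4.5) = 94 − 19.21 = 74.79 dB.
Σ 10^(L/10) = 9.089e+07 → L_total = 10·log₁₀(9.089e+07) = 79.58 dB.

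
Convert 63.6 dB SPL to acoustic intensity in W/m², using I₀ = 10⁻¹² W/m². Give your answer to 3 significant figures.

2.29e-06 W/m²

I = I₀·10^(L/10) = 10⁻¹² × 10^(63.6/10) = 10^(-5.640).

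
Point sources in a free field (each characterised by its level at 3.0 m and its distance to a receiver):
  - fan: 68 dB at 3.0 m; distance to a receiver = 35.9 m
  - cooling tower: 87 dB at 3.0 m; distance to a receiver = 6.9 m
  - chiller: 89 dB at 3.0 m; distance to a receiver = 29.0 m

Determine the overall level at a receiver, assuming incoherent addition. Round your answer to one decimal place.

Propagate each source to the receiver with L = L_ref − 20·log₁₀(r/r_ref), then add intensities.
fan: 68 − 20·log₁₀(35.9/3.0) = 68 − 21.56 = 46.44 dB.
cooling tower: 87 − 20·log₁₀(6.9/3.0) = 87 − 7.23 = 79.77 dB.
chiller: 89 − 20·log₁₀(29.0/3.0) = 89 − 19.71 = 69.29 dB.
Σ 10^(L/10) = 1.033e+08 → L_total = 10·log₁₀(1.033e+08) = 80.14 dB.

80.1 dB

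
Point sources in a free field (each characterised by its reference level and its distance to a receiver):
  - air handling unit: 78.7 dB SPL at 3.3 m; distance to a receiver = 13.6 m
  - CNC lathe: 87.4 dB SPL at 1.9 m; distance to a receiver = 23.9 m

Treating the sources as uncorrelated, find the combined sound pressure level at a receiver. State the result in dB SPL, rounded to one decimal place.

Apply inverse-square spreading to bring every level to the receiver, then sum 10^(L/10).
air handling unit: 78.7 − 20·log₁₀(13.6/3.3) = 78.7 − 12.30 = 66.40 dB SPL.
CNC lathe: 87.4 − 20·log₁₀(23.9/1.9) = 87.4 − 21.99 = 65.41 dB SPL.
Σ 10^(L/10) = 7.838e+06 → L_total = 10·log₁₀(7.838e+06) = 68.94 dB SPL.

68.9 dB SPL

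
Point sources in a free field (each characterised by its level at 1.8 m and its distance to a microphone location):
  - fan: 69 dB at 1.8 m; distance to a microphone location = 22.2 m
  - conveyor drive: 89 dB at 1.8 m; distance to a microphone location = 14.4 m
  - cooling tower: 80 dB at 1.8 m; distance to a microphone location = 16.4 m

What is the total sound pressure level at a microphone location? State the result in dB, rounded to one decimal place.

71.4 dB

Apply inverse-square spreading to bring every level to the receiver, then sum 10^(L/10).
fan: 69 − 20·log₁₀(22.2/1.8) = 69 − 21.82 = 47.18 dB.
conveyor drive: 89 − 20·log₁₀(14.4/1.8) = 89 − 18.06 = 70.94 dB.
cooling tower: 80 − 20·log₁₀(16.4/1.8) = 80 − 19.19 = 60.81 dB.
Σ 10^(L/10) = 1.367e+07 → L_total = 10·log₁₀(1.367e+07) = 71.36 dB.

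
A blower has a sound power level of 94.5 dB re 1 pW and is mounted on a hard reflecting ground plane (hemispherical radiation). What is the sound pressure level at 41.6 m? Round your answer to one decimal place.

The power spreads over a hemisphere of area 2π·r², so L_p = L_w − 10·log₁₀(2π·r²).
2π·r² = 1.087e+04 m², 10·log₁₀ of that is 40.364 dB.
L_p = 94.5 − 40.364 = 54.14 dB.

54.1 dB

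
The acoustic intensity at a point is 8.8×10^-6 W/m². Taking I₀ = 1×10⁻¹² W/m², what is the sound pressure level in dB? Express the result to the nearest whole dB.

69 dB

I/I₀ = 8.8×10^-6/10⁻¹² = 8.8×10^6, and L = 10·log₁₀(I/I₀).
L = 10·(0.9445 + 6) = 69.44 dB.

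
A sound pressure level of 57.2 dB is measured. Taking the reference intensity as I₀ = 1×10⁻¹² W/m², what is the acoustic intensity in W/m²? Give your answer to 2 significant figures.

I = I₀·10^(L/10) = 10⁻¹² × 10^(57.2/10) = 10^(-6.280).

5.2e-07 W/m²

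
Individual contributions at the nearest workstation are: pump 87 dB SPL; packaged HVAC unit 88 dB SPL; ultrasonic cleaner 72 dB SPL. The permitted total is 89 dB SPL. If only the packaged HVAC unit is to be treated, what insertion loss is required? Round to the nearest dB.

The untreated sources together contribute 10^(87/10) + 10^(72/10) = 5.170e+08, i.e. 87.14 dB SPL.
To meet 89 dB SPL overall, the treated packaged HVAC unit may contribute at most 10^(89/10) − 5.170e+08 = 2.773e+08, i.e. 84.43 dB SPL.
So the packaged HVAC unit must be reduced from 88 to 84.43 dB SPL: IL = 3.57 dB.

4 dB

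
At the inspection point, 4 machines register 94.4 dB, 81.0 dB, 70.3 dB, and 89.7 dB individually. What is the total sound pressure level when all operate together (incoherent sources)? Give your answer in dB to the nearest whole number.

Incoherent sources combine by intensity addition: L_total = 10·log₁₀(Σ 10^(L_i/10)).
Σ 10^(L/10) = 10^(94.4/10) + 10^(81.0/10) + 10^(70.3/10) + 10^(89.7/10) = 3.824e+09.
L_total = 10·log₁₀(3.824e+09) = 95.83 dB.

96 dB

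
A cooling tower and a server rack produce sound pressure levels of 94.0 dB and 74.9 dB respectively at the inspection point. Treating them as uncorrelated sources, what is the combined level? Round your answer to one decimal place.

94.1 dB

Incoherent sources combine by intensity addition: L_total = 10·log₁₀(Σ 10^(L_i/10)).
Σ 10^(L/10) = 10^(94.0/10) + 10^(74.9/10) = 2.543e+09.
L_total = 10·log₁₀(2.543e+09) = 94.05 dB.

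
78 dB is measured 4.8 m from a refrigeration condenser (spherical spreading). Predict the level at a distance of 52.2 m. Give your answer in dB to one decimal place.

57.3 dB

Spherical spreading from a point source gives a 20·log₁₀(r₂/r₁) drop.
L₂ = 78 − 20·log₁₀(52.2/4.8) = 78 − 20.729 = 57.27 dB.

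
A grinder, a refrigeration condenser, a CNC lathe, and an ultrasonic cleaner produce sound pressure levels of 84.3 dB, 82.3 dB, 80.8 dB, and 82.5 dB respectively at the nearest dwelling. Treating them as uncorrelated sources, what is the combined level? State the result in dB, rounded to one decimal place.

88.7 dB

Incoherent sources combine by intensity addition: L_total = 10·log₁₀(Σ 10^(L_i/10)).
Σ 10^(L/10) = 10^(84.3/10) + 10^(82.3/10) + 10^(80.8/10) + 10^(82.5/10) = 7.370e+08.
L_total = 10·log₁₀(7.370e+08) = 88.67 dB.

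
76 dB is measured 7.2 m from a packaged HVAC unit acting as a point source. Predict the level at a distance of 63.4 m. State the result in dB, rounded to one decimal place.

For a point source, L₂ = L₁ − 20·log₁₀(r₂/r₁).
L₂ = 76 − 20·log₁₀(63.4/7.2) = 76 − 18.895 = 57.10 dB.

57.1 dB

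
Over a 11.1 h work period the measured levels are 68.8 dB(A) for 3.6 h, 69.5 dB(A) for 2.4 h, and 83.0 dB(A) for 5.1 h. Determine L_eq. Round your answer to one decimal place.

Weight each interval's intensity by its duration and average over T = 11.1 h:
Σ tᵢ·10^(Lᵢ/10) = 3.6·10^(68.8/10) + 2.4·10^(69.5/10) + 5.1·10^(83.0/10) = 1.066e+09.
L_eq = 10·log₁₀(1.066e+09/11.1) = 79.83 dB(A).

79.8 dB(A)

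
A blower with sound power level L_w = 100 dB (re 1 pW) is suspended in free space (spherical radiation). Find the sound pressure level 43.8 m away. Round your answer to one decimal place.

56.2 dB

The power spreads over a sphere of area 4π·r², so L_p = L_w − 10·log₁₀(4π·r²).
4π·r² = 2.411e+04 m², 10·log₁₀ of that is 43.822 dB.
L_p = 100 − 43.822 = 56.18 dB.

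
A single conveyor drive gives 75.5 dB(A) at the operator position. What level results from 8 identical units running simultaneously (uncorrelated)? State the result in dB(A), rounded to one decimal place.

With 8 equal, uncorrelated contributions the intensity is 8× that of one unit, giving a rise of 10·log₁₀ 8.
L_total = 75.5 + 10·log₁₀(8) = 75.5 + 9.031 = 84.53 dB(A).

84.5 dB(A)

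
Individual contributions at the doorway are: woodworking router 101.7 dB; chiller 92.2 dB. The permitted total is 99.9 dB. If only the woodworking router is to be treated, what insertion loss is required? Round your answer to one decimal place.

Everything except the woodworking router sums to 10^(92.2/10) = 1.660e+09 in linear terms, 92.20 dB.
The limit corresponds to 10^(99.9/10) = 9.772e+09; subtracting the fixed part leaves 8.113e+09 for the woodworking router, i.e. 99.09 dB.
Required insertion loss = 101.7 − 99.09 = 2.61 dB.

2.6 dB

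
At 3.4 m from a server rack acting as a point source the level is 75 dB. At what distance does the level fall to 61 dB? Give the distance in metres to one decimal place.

Point-source spreading drops the level by 20·log₁₀(r₂/r₁); inverting, r₂/r₁ = 10^(ΔL/20).
r₂ = 3.4·10^((75−61)/20) = 3.4·10^(14.0/20) = 17.04 m.

17.0 m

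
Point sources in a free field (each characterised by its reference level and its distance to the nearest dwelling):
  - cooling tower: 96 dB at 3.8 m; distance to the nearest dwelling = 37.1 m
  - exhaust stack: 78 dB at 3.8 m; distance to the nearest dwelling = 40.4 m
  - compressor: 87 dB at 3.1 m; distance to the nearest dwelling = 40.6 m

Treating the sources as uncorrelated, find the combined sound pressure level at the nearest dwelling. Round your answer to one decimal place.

76.6 dB

Propagate each source to the receiver with L = L_ref − 20·log₁₀(r/r_ref), then add intensities.
cooling tower: 96 − 20·log₁₀(37.1/3.8) = 96 − 19.79 = 76.21 dB.
exhaust stack: 78 − 20·log₁₀(40.4/3.8) = 78 − 20.53 = 57.47 dB.
compressor: 87 − 20·log₁₀(40.6/3.1) = 87 − 22.34 = 64.66 dB.
Σ 10^(L/10) = 4.525e+07 → L_total = 10·log₁₀(4.525e+07) = 76.56 dB.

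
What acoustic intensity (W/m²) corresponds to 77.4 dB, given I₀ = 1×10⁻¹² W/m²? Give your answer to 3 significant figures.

I/I₀ = 10^(77.4/10) = 5.495e+07, so I = 5.495e+07 × 10⁻¹² W/m².

5.50e-05 W/m²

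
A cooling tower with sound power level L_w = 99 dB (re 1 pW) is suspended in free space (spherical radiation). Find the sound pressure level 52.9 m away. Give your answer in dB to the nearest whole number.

54 dB

L_p = L_w − 10·log₁₀(4π·r²) with r = 52.9 m.
4π·r² = 3.517e+04 m², 10·log₁₀ of that is 45.461 dB.
L_p = 99 − 45.461 = 53.54 dB.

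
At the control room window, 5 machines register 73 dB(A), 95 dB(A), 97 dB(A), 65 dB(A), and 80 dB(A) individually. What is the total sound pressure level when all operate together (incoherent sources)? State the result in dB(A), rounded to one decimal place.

Incoherent sources combine by intensity addition: L_total = 10·log₁₀(Σ 10^(L_i/10)).
Σ 10^(L/10) = 10^(73/10) + 10^(95/10) + 10^(97/10) + 10^(65/10) + 10^(80/10) = 8.297e+09.
L_total = 10·log₁₀(8.297e+09) = 99.19 dB(A).

99.2 dB(A)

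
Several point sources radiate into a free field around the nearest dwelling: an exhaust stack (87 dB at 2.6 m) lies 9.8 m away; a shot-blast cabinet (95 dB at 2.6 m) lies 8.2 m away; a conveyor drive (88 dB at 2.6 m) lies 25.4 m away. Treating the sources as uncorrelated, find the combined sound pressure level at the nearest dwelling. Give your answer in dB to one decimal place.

Propagate each source to the receiver with L = L_ref − 20·log₁₀(r/r_ref), then add intensities.
exhaust stack: 87 − 20·log₁₀(9.8/2.6) = 87 − 11.53 = 75.47 dB.
shot-blast cabinet: 95 − 20·log₁₀(8.2/2.6) = 95 − 9.98 = 85.02 dB.
conveyor drive: 88 − 20·log₁₀(25.4/2.6) = 88 − 19.80 = 68.20 dB.
Σ 10^(L/10) = 3.598e+08 → L_total = 10·log₁₀(3.598e+08) = 85.56 dB.

85.6 dB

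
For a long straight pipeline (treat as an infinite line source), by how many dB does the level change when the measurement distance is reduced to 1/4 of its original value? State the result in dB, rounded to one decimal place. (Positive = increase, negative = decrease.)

+6.0 dB

A line source loses 3 dB per doubling of distance; generally ΔL = −10·log₁₀(r₂/r₁).
ΔL = −10·log₁₀(0.25) = +6.02 dB.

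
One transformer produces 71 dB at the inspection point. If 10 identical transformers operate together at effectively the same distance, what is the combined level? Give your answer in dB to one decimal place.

81.0 dB

L_total = L₁ + 10·log₁₀ N for N identical incoherent sources.
L_total = 71 + 10·log₁₀(10) = 71 + 10.000 = 81.00 dB.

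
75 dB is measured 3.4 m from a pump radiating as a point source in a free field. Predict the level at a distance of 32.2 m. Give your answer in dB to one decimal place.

For a point source, L₂ = L₁ − 20·log₁₀(r₂/r₁).
L₂ = 75 − 20·log₁₀(32.2/3.4) = 75 − 19.528 = 55.47 dB.

55.5 dB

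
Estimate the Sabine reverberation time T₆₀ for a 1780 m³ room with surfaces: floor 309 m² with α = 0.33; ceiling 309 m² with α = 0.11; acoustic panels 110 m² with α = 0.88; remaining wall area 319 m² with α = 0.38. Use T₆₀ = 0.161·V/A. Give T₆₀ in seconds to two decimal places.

A = Σ Sᵢαᵢ = 309·0.33 + 309·0.11 + 110·0.88 + 319·0.38 = 353.98 m².
T₆₀ = 0.161·V/A = 0.161·1780/353.98 = 0.810 s.

0.81 s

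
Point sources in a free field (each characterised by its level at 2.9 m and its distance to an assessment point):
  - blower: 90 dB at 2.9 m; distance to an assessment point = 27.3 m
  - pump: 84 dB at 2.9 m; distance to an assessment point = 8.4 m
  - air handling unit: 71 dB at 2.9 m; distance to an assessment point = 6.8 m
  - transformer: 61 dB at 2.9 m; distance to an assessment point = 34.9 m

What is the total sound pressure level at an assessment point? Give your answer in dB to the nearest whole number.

76 dB

Apply inverse-square spreading to bring every level to the receiver, then sum 10^(L/10).
blower: 90 − 20·log₁₀(27.3/2.9) = 90 − 19.48 = 70.52 dB.
pump: 84 − 20·log₁₀(8.4/2.9) = 84 − 9.24 = 74.76 dB.
air handling unit: 71 − 20·log₁₀(6.8/2.9) = 71 − 7.40 = 63.60 dB.
transformer: 61 − 20·log₁₀(34.9/2.9) = 61 − 21.61 = 39.39 dB.
Σ 10^(L/10) = 4.352e+07 → L_total = 10·log₁₀(4.352e+07) = 76.39 dB.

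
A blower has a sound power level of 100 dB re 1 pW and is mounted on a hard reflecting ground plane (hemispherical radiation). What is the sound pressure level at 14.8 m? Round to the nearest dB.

69 dB

Free-field hemispherical radiation: L_p = L_w − 10·log₁₀(2π·r²), r = 14.8 m.
2π·r² = 1376 m², 10·log₁₀ of that is 31.387 dB.
L_p = 100 − 31.387 = 68.61 dB.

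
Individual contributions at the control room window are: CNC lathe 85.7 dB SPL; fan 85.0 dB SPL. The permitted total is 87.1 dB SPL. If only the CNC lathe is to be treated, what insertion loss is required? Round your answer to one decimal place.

Everything except the CNC lathe sums to 10^(85.0/10) = 3.162e+08 in linear terms, 85.00 dB SPL.
The limit corresponds to 10^(87.1/10) = 5.129e+08; subtracting the fixed part leaves 1.966e+08 for the CNC lathe, i.e. 82.94 dB SPL.
So the CNC lathe must be reduced from 85.7 to 82.94 dB SPL: IL = 2.76 dB.

2.8 dB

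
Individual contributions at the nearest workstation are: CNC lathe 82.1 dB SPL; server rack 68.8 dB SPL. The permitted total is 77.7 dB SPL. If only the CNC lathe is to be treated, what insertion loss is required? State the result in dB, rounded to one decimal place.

Fixed contribution from the other source: Σ 10^(L/10) = 10^(68.8/10) = 7.586e+06 (68.80 dB SPL).
To meet 77.7 dB SPL overall, the treated CNC lathe may contribute at most 10^(77.7/10) − 7.586e+06 = 5.130e+07, i.e. 77.10 dB SPL.
Required insertion loss = 82.1 − 77.10 = 5.00 dB.

5.0 dB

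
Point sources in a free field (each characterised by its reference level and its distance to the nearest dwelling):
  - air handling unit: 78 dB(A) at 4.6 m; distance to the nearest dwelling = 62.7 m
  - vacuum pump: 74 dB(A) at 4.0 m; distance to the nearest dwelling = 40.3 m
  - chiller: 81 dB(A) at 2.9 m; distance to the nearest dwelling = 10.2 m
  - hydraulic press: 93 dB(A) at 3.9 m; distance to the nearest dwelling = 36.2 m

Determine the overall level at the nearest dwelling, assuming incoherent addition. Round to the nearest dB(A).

75 dB(A)

First find each source's level at the receiver (point-source: −20·log₁₀(r/r_ref)), then combine on an intensity basis.
air handling unit: 78 − 20·log₁₀(62.7/4.6) = 78 − 22.69 = 55.31 dB(A).
vacuum pump: 74 − 20·log₁₀(40.3/4.0) = 74 − 20.06 = 53.94 dB(A).
chiller: 81 − 20·log₁₀(10.2/2.9) = 81 − 10.92 = 70.08 dB(A).
hydraulic press: 93 − 20·log₁₀(36.2/3.9) = 93 − 19.35 = 73.65 dB(A).
Σ 10^(L/10) = 3.392e+07 → L_total = 10·log₁₀(3.392e+07) = 75.30 dB(A).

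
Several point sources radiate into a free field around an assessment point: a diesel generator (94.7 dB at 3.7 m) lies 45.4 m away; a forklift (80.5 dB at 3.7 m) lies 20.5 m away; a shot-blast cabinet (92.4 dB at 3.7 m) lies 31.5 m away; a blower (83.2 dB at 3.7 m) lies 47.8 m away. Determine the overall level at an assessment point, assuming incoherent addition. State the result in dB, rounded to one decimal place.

76.9 dB

First find each source's level at the receiver (point-source: −20·log₁₀(r/r_ref)), then combine on an intensity basis.
diesel generator: 94.7 − 20·log₁₀(45.4/3.7) = 94.7 − 21.78 = 72.92 dB.
forklift: 80.5 − 20·log₁₀(20.5/3.7) = 80.5 − 14.87 = 65.63 dB.
shot-blast cabinet: 92.4 − 20·log₁₀(31.5/3.7) = 92.4 − 18.60 = 73.80 dB.
blower: 83.2 − 20·log₁₀(47.8/3.7) = 83.2 − 22.22 = 60.98 dB.
Σ 10^(L/10) = 4.848e+07 → L_total = 10·log₁₀(4.848e+07) = 76.86 dB.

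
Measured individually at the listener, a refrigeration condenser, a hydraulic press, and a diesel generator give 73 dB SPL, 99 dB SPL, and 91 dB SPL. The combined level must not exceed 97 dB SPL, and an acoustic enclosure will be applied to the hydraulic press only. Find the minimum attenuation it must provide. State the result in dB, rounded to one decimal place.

3.3 dB

Fixed contribution from the other sources: Σ 10^(L/10) = 10^(73/10) + 10^(91/10) = 1.279e+09 (91.07 dB SPL).
The limit corresponds to 10^(97/10) = 5.012e+09; subtracting the fixed part leaves 3.733e+09 for the hydraulic press, i.e. 95.72 dB SPL.
So the hydraulic press must be reduced from 99 to 95.72 dB SPL: IL = 3.28 dB.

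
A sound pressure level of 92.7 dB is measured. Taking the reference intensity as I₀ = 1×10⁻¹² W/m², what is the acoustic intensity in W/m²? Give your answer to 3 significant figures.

0.00186 W/m²

I/I₀ = 10^(92.7/10) = 1.862e+09, so I = 1.862e+09 × 10⁻¹² W/m².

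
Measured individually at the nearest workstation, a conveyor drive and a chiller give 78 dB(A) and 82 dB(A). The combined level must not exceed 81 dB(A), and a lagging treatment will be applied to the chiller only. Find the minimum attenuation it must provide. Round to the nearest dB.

Everything except the chiller sums to 10^(78/10) = 6.310e+07 in linear terms, 78.00 dB(A).
The limit corresponds to 10^(81/10) = 1.259e+08; subtracting the fixed part leaves 6.280e+07 for the chiller, i.e. 77.98 dB(A).
So the chiller must be reduced from 82 to 77.98 dB(A): IL = 4.02 dB.

4 dB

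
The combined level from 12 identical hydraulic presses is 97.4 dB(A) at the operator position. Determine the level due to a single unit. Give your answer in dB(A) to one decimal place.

86.6 dB(A)

Dividing the total intensity by 12 lowers the level by 10·log₁₀ 12 = 10.792 dB: L₁ = 97.4 − 10.792.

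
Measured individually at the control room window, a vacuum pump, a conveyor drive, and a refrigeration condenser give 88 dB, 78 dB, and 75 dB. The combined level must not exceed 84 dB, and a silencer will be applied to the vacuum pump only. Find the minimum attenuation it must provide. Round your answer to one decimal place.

6.1 dB

Everything except the vacuum pump sums to 10^(78/10) + 10^(75/10) = 9.472e+07 in linear terms, 79.76 dB.
The limit corresponds to 10^(84/10) = 2.512e+08; subtracting the fixed part leaves 1.565e+08 for the vacuum pump, i.e. 81.94 dB.
Required insertion loss = 88 − 81.94 = 6.06 dB.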